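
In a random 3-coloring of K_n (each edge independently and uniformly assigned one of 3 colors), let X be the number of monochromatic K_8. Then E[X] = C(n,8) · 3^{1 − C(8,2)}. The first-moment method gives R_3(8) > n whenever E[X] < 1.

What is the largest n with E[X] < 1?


We need C(n, 8) · 3^{1 − 28} < 1, i.e. C(n, 8) < 3^{28 − 1} = 7625597484987.
Check values of n near the boundary:
  n = 151: C(151, 8) = 5551321138650; 5551321138650 < 7625597484987? YES
  n = 152: C(152, 8) = 5859727868575; 5859727868575 < 7625597484987? YES
  n = 153: C(153, 8) = 6183023199255; 6183023199255 < 7625597484987? YES
  n = 154: C(154, 8) = 6521818990995; 6521818990995 < 7625597484987? YES
  n = 155: C(155, 8) = 6876747915675; 6876747915675 < 7625597484987? YES
  n = 156: C(156, 8) = 7248464019225; 7248464019225 < 7625597484987? YES
  n = 157: C(157, 8) = 7637643295425; 7637643295425 < 7625597484987? NO
  n = 158: C(158, 8) = 8044984271181; 8044984271181 < 7625597484987? NO
  n = 159: C(159, 8) = 8471208603429; 8471208603429 < 7625597484987? NO
The largest n with C(n, 8) < 7625597484987 is n = 156 (where E[X] = 805384891025/847288609443 ≈ 0.95054). Hence R_3(8) > 156, i.e. R_3(8) ≥ 157.

Largest n = 156; hence R_3(8) > 156.


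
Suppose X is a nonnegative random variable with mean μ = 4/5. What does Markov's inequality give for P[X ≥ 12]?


μ = E[X] = 4/5, a = 12.
Markov: P[X ≥ 12] ≤ μ/a = (4/5)/12 = 1/15.
Numerically: ≈ 0.066667.
(Since a = 12 > μ = 0.800000, the bound 1/15 is < 1 and informative.)

P[X ≥ 12] ≤ 1/15 ≈ 0.066667.


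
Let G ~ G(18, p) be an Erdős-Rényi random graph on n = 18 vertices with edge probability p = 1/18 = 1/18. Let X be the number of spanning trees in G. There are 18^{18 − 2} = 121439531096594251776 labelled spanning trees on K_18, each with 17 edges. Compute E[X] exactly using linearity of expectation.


K_18 has 18^{18 − 2} = 121439531096594251776 labelled spanning trees.
For each such spanning tree H, let X_H = 1 if all 17 edges of H are present in G. Then P[X_H = 1] = p^{17} = (1/18)^{17} = 1/2185911559738696531968.
By linearity of expectation: E[X] = Σ_H E[X_H] = 121439531096594251776 · p^{17} = 121439531096594251776 · 1/2185911559738696531968 = 1/18.
Numerically: E[X] ≈ 0.0555556.

E[X] = 121439531096594251776 · (1/18)^{17} = 1/18 ≈ 0.0555556.


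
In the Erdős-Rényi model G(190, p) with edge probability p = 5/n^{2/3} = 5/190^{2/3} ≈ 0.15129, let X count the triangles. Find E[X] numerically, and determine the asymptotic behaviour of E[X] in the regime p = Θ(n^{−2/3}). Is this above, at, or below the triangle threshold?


Number of potential triangles: C(190, 3) = 1125180.
Each occurs with probability p³ ≈ (0.15129)³ ≈ 3.4626039e-03.
By linearity: E[X] = C(190, 3)·p³ ≈ 1125180 · 3.4626039e-03 ≈ 3896.05263.
Since α = 2/3 < 1, p = c/n^{2/3} ≫ 1/n is above the triangle threshold p ~ 1/n. Asymptotically E[X] ~ (c³/6)·n^{3(1−α)} = (5³/6)·n^{1} → ∞; triangles are abundant w.h.p.

E[X] ≈ 3896.05263; in regime p = Θ(1/n^{2/3}) E[X] diverges (above the triangle threshold p ~ 1/n).


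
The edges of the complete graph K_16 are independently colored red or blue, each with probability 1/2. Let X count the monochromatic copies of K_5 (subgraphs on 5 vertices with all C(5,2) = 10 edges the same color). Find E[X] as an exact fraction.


Let X = Σ_S X_S over the C(16, 5) = 4368 subsets S of size 5, where X_S = 1 if the K_5 on S is monochromatic.
For a fixed S, the K_5 on S has C(5, 2) = 10 edges. P[all 10 edges red] = (1/2)^10, and likewise for blue, so P[monochromatic] = 2·(1/2)^10 = 2^{1 − 10} = 1/512.
By linearity: E[X] = C(16, 5) · 2^{1 − 10} = 4368 · 1/512 = 273/32.
Numerically: E[X] ≈ 8.53125.

E[X] = C(16,5)·2^(1−C(5,2)) = 273/32 ≈ 8.53125.


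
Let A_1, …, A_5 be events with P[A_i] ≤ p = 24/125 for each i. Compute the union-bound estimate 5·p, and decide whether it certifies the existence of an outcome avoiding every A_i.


Union bound: P[∪_{i=1}^{5} A_i] ≤ Σ_i P[A_i] ≤ 5·p = 5·(24/125) = 24/25.
Numerically: 24/25 ≈ 0.9600000.
Is 24/25 < 1? YES.
Since P[∪ A_i] ≤ 24/25 < 1, the complement has P[∩ A_i^c] ≥ 1 − 24/25 = 1/25 > 0, so some outcome avoids every A_i.

5·p = 24/25 ≈ 0.9600000; existence CERTIFIED by the union bound.


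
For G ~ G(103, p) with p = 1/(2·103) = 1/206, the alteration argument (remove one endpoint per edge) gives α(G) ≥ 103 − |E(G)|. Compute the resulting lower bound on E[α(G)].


E[|E(G)|] = C(103, 2)·p = 5253 · (1/206) = 51/2.
E[α(G)] ≥ n − E[|E(G)|] = 103 − 51/2 = 155/2.
Numerically: ≈ 77.500.
(This is only a lower bound; the true E[α(G)] may be larger.)

E[α(G)] ≥ 155/2 ≈ 77.500.


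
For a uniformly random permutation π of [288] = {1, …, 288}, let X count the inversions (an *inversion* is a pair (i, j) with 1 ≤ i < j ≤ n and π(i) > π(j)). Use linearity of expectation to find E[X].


Write X = Σ X_I over the C(288, 2) = 41328 pairs i < j, with X_I the indicator of one inversion.
There are 41328 indicators.
For each fixed pair i < j, the values π(i) and π(j) are two distinct elements of {1, …, 288} in uniformly random order; by symmetry P[π(i) > π(j)] = 1/2.
By linearity: E[X] = 41328 · (1/2) = C(288, 2) · (1/2) = 41328/2 = 20664 ≈ 20664.0000.

E[X] = 20664 = 20664.0000.


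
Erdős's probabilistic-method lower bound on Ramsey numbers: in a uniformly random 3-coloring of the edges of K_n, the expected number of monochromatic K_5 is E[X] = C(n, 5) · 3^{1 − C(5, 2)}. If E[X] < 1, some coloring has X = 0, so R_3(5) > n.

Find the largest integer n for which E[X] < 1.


We need C(n, 5) · 3^{1 − 10} < 1, i.e. C(n, 5) < 3^{10 − 1} = 19683.
Check values of n near the boundary:
  n = 19: C(19, 5) = 11628; 11628 < 19683? YES
  n = 20: C(20, 5) = 15504; 15504 < 19683? YES
  n = 21: C(21, 5) = 20349; 20349 < 19683? NO
The largest n with C(n, 5) < 19683 is n = 20 (where E[X] = 5168/6561 ≈ 0.788). Hence R_3(5) > 20, i.e. R_3(5) ≥ 21.

Largest n = 20; hence R_3(5) > 20.


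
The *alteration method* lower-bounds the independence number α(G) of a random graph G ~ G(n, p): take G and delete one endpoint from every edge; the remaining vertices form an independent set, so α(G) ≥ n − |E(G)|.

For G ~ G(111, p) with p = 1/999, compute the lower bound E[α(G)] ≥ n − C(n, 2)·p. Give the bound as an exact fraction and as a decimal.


E[|E(G)|] = C(111, 2)·p = 6105 · (1/999) = 55/9.
E[α(G)] ≥ n − E[|E(G)|] = 111 − 55/9 = 944/9.
Numerically: ≈ 104.889.
(This is only a lower bound; the true E[α(G)] may be larger.)

E[α(G)] ≥ 944/9 ≈ 104.889.


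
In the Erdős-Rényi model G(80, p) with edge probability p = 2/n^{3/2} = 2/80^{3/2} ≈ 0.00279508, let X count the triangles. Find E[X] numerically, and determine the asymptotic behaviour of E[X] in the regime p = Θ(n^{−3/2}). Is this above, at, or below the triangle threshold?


Number of potential triangles: C(80, 3) = 82160.
Each occurs with probability p³ ≈ (0.00279508)³ ≈ 2.18366013e-08.
By linearity: E[X] = C(80, 3)·p³ ≈ 82160 · 2.18366013e-08 ≈ 0.001794.
Since α = 3/2 > 1, p = c/n^{3/2} = o(1/n) is below the triangle threshold p ~ 1/n. Asymptotically E[X] ~ (c³/6)·n^{3(1−α)} = (2³/6)·n^{-1.5} → 0, so by Markov's inequality G has no triangles w.h.p.

E[X] ≈ 0.001794; in regime p = Θ(1/n^{3/2}) E[X] tends to 0 (below the triangle threshold p ~ 1/n).


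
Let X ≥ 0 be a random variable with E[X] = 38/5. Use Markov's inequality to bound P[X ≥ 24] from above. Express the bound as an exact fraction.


μ = E[X] = 38/5, a = 24.
Markov: P[X ≥ 24] ≤ μ/a = (38/5)/24 = 19/60.
Numerically: ≈ 0.3167.
(Since a = 24 > μ = 7.6000, the bound 19/60 is < 1 and informative.)

P[X ≥ 24] ≤ 19/60 ≈ 0.3167.


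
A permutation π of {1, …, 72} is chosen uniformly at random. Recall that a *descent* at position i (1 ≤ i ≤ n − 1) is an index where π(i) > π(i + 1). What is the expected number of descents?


Write X = Σ X_I over i = 1, …, 71, with X_I the indicator of one descent.
There are 71 indicators.
For each fixed i, the pair (π(i), π(i+1)) is a uniformly random ordered pair of distinct values from {1, …, 72}; by symmetry P[π(i) > π(i+1)] = 1/2.
By linearity: E[X] = 71 · (1/2) = (72 − 1) · (1/2) = 71/2 ≈ 35.50000.

E[X] = 71/2 = 35.50000.


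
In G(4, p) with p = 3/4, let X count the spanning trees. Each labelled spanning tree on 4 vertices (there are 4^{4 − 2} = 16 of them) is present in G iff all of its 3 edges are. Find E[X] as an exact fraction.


K_4 has 4^{4 − 2} = 16 labelled spanning trees.
For each such spanning tree H, let X_H = 1 if all 3 edges of H are present in G. Then P[X_H = 1] = p^{3} = (3/4)^{3} = 27/64.
By linearity: E[X] = Σ_H E[X_H] = 16 · p^{3} = 16 · 27/64 = 27/4.
Numerically: E[X] ≈ 6.75.

E[X] = 16 · (3/4)^{3} = 27/4 ≈ 6.75.


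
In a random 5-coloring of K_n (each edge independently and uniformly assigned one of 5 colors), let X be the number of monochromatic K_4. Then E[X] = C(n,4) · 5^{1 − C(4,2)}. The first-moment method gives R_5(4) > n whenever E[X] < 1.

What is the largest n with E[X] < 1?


We need C(n, 4) · 5^{1 − 6} < 1, i.e. C(n, 4) < 5^{6 − 1} = 3125.
Check values of n near the boundary:
  n = 17: C(17, 4) = 2380; 2380 < 3125? YES
  n = 18: C(18, 4) = 3060; 3060 < 3125? YES
  n = 19: C(19, 4) = 3876; 3876 < 3125? NO
  n = 20: C(20, 4) = 4845; 4845 < 3125? NO
  n = 21: C(21, 4) = 5985; 5985 < 3125? NO
The largest n with C(n, 4) < 3125 is n = 18 (where E[X] = 612/625 ≈ 0.9792). Hence R_5(4) > 18, i.e. R_5(4) ≥ 19.

Largest n = 18; hence R_5(4) > 18.


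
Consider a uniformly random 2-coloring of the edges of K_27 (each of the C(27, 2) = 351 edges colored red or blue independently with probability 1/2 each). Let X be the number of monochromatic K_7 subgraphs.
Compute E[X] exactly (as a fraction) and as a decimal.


Let X = Σ_S X_S over the C(27, 7) = 888030 subsets S of size 7, where X_S = 1 if the K_7 on S is monochromatic.
For a fixed S, the K_7 on S has C(7, 2) = 21 edges. P[all 21 edges red] = (1/2)^21, and likewise for blue, so P[monochromatic] = 2·(1/2)^21 = 2^{1 − 21} = 1/1048576.
By linearity of expectation: E[X] = C(27, 7) · 2^{1 − 21} = 888030 · 1/1048576 = 444015/524288.
Numerically: E[X] ≈ 0.8469.

E[X] = C(27,7)·2^(1−C(7,2)) = 444015/524288 ≈ 0.8469.


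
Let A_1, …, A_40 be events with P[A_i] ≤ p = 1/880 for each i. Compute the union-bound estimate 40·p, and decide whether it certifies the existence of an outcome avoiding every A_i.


Union bound: P[∪_{i=1}^{40} A_i] ≤ Σ_i P[A_i] ≤ 40·p = 40·(1/880) = 1/22.
Numerically: 1/22 ≈ 0.045455.
Is 1/22 < 1? YES.
Since P[∪ A_i] ≤ 1/22 < 1, the complement has P[∩ A_i^c] ≥ 1 − 1/22 = 21/22 > 0, so some outcome avoids every A_i.

40·p = 1/22 ≈ 0.045455; existence CERTIFIED by the union bound.


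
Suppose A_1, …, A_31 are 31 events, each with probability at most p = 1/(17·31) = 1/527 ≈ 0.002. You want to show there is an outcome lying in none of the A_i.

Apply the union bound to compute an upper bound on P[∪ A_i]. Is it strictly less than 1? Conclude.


Union bound: P[∪_{i=1}^{31} A_i] ≤ Σ_i P[A_i] ≤ 31·p = 31·(1/527) = 1/17.
Numerically: 1/17 ≈ 0.059.
Is 1/17 < 1? YES.
Since P[∪ A_i] ≤ 1/17 < 1, the complement has P[∩ A_i^c] ≥ 1 − 1/17 = 16/17 > 0, so some outcome avoids every A_i.

31·p = 1/17 ≈ 0.059; existence CERTIFIED by the union bound.


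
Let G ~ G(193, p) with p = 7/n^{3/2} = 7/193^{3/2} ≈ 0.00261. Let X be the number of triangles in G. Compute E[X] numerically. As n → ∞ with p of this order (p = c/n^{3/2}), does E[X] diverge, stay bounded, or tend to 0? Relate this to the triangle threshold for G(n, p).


Number of potential triangles: C(193, 3) = 1179616.
Each occurs with probability p³ ≈ (0.00261)³ ≈ 1.77945e-08.
By linearity: E[X] = C(193, 3)·p³ ≈ 1179616 · 1.77945e-08 ≈ 0.021.
Since α = 3/2 > 1, p = c/n^{3/2} = o(1/n) is below the triangle threshold p ~ 1/n. Asymptotically E[X] ~ (c³/6)·n^{3(1−α)} = (7³/6)·n^{-1.5} → 0, so by Markov's inequality G has no triangles w.h.p.

E[X] ≈ 0.021; in regime p = Θ(1/n^{3/2}) E[X] tends to 0 (below the triangle threshold p ~ 1/n).


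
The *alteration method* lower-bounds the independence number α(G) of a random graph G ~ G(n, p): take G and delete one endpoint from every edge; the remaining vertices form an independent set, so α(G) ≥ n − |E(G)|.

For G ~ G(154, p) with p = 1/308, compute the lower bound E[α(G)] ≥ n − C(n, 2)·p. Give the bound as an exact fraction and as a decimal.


E[|E(G)|] = C(154, 2)·p = 11781 · (1/308) = 153/4.
E[α(G)] ≥ n − E[|E(G)|] = 154 − 153/4 = 463/4.
Numerically: ≈ 115.750.
(This is only a lower bound; the true E[α(G)] may be larger.)

E[α(G)] ≥ 463/4 ≈ 115.750.


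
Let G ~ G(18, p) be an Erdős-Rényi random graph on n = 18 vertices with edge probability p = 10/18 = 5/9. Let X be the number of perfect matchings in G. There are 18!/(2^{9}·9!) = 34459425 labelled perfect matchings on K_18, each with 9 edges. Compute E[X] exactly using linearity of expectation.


K_18 has 18!/(2^{9}·9!) = 34459425 labelled perfect matchings.
For each such perfect matching H, let X_H = 1 if all 9 edges of H are present in G. Then P[X_H = 1] = p^{9} = (5/9)^{9} = 1953125/387420489.
Summing the indicators: E[X] = Σ_H E[X_H] = 34459425 · p^{9} = 34459425 · 1953125/387420489 = 830908203125/4782969.
Numerically: E[X] ≈ 1.737e+05.

E[X] = 34459425 · (5/9)^{9} = 830908203125/4782969 ≈ 1.737e+05.


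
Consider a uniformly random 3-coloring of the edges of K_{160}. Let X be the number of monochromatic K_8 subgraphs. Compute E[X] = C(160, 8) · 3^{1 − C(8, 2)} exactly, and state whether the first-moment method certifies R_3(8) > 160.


E[X] = C(160, 8) · 3^{1 − 28} = 8917061687820 · 3^{−27} = 8917061687820/7625597484987.
As a reduced fraction: E[X] = 990784631980/847288609443 ≈ 1.169359.
Is E[X] < 1? NO.
Since E[X] ≥ 1, the first-moment bound is inconclusive at n = 160; it does NOT by itself certify R_3(8) > 160.

E[X] = 990784631980/847288609443 ≈ 1.169359; E[X] ≥ 1; first-moment method inconclusive here.


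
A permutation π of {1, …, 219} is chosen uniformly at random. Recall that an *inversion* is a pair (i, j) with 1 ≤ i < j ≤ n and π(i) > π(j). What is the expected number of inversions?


Write X = Σ X_I over the C(219, 2) = 23871 pairs i < j, with X_I the indicator of one inversion.
There are 23871 indicators.
For each fixed pair i < j, the values π(i) and π(j) are two distinct elements of {1, …, 219} in uniformly random order; by symmetry P[π(i) > π(j)] = 1/2.
By linearity: E[X] = 23871 · (1/2) = C(219, 2) · (1/2) = 23871/2 = 23871/2 ≈ 11935.5000.

E[X] = 23871/2 = 11935.5000.


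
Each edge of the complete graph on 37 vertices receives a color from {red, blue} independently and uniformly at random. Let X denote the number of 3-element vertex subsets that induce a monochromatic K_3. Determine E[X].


Let X = Σ_S X_S over the C(37, 3) = 7770 subsets S of size 3, where X_S = 1 if the K_3 on S is monochromatic.
For a fixed S, the K_3 on S has C(3, 2) = 3 edges. P[all 3 edges red] = (1/2)^3, and likewise for blue, so P[monochromatic] = 2·(1/2)^3 = 2^{1 − 3} = 1/4.
By linearity of expectation: E[X] = C(37, 3) · 2^{1 − 3} = 7770 · 1/4 = 3885/2.
Numerically: E[X] ≈ 1942.500.

E[X] = C(37,3)·2^(1−C(3,2)) = 3885/2 ≈ 1942.500.


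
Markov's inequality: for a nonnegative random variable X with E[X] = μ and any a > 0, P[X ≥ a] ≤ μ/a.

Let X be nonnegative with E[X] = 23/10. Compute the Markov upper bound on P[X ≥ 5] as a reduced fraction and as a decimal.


μ = E[X] = 23/10, a = 5.
Markov: P[X ≥ 5] ≤ μ/a = (23/10)/5 = 23/50.
Numerically: ≈ 0.460000.
(Since a = 5 > μ = 2.300000, the bound 23/50 is < 1 and informative.)

P[X ≥ 5] ≤ 23/50 ≈ 0.460000.


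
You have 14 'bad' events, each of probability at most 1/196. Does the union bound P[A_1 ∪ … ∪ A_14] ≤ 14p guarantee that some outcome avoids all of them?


Union bound: P[∪_{i=1}^{14} A_i] ≤ Σ_i P[A_i] ≤ 14·p = 14·(1/196) = 1/14.
Numerically: 1/14 ≈ 0.07143.
Is 1/14 < 1? YES.
Since P[∪ A_i] ≤ 1/14 < 1, the complement has P[∩ A_i^c] ≥ 1 − 1/14 = 13/14 > 0, so some outcome avoids every A_i.

14·p = 1/14 ≈ 0.07143; existence CERTIFIED by the union bound.


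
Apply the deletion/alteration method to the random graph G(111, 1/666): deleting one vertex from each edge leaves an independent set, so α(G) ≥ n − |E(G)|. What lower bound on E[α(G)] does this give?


E[|E(G)|] = C(111, 2)·p = 6105 · (1/666) = 55/6.
E[α(G)] ≥ n − E[|E(G)|] = 111 − 55/6 = 611/6.
Numerically: ≈ 101.8333.
(This is only a lower bound; the true E[α(G)] may be larger.)

E[α(G)] ≥ 611/6 ≈ 101.8333.


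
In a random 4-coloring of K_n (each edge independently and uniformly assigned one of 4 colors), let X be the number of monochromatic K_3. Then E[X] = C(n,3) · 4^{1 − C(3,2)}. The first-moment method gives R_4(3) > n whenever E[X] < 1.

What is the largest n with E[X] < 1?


We need C(n, 3) · 4^{1 − 3} < 1, i.e. C(n, 3) < 4^{3 − 1} = 16.
Check values of n near the boundary:
  n = 3: C(3, 3) = 1; 1 < 16? YES
  n = 4: C(4, 3) = 4; 4 < 16? YES
  n = 5: C(5, 3) = 10; 10 < 16? YES
  n = 6: C(6, 3) = 20; 20 < 16? NO
The largest n with C(n, 3) < 16 is n = 5 (where E[X] = 5/8 ≈ 0.6250000). Hence R_4(3) > 5, i.e. R_4(3) ≥ 6.

Largest n = 5; hence R_4(3) > 5.


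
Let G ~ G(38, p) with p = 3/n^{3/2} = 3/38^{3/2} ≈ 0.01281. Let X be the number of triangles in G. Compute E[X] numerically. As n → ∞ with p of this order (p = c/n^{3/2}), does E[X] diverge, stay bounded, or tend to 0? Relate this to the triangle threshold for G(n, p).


Number of potential triangles: C(38, 3) = 8436.
Each occurs with probability p³ ≈ (0.01281)³ ≈ 2.100572e-06.
By linearity: E[X] = C(38, 3)·p³ ≈ 8436 · 2.100572e-06 ≈ 0.0177.
Since α = 3/2 > 1, p = c/n^{3/2} = o(1/n) is below the triangle threshold p ~ 1/n. Asymptotically E[X] ~ (c³/6)·n^{3(1−α)} = (3³/6)·n^{-1.5} → 0, so by Markov's inequality G has no triangles w.h.p.

E[X] ≈ 0.0177; in regime p = Θ(1/n^{3/2}) E[X] tends to 0 (below the triangle threshold p ~ 1/n).


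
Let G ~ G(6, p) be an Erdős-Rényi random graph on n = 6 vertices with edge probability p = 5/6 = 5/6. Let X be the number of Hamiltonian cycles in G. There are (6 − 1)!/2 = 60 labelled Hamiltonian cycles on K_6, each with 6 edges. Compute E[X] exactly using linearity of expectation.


K_6 has (6 − 1)!/2 = 60 labelled Hamiltonian cycles.
For each such Hamiltonian cycle H, let X_H = 1 if all 6 edges of H are present in G. Then P[X_H = 1] = p^{6} = (5/6)^{6} = 15625/46656.
Summing the indicators: E[X] = Σ_H E[X_H] = 60 · p^{6} = 60 · 15625/46656 = 78125/3888.
Numerically: E[X] ≈ 20.0939.

E[X] = 60 · (5/6)^{6} = 78125/3888 ≈ 20.0939.


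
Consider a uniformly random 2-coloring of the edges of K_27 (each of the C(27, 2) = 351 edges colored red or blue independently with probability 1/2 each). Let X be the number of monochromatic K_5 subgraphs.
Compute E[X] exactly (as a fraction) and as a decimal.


Let X = Σ_S X_S over the C(27, 5) = 80730 subsets S of size 5, where X_S = 1 if the K_5 on S is monochromatic.
For a fixed S, the K_5 on S has C(5, 2) = 10 edges. P[all 10 edges red] = (1/2)^10, and likewise for blue, so P[monochromatic] = 2·(1/2)^10 = 2^{1 − 10} = 1/512.
By linearity of expectation: E[X] = C(27, 5) · 2^{1 − 10} = 80730 · 1/512 = 40365/256.
Numerically: E[X] ≈ 157.67578.

E[X] = C(27,5)·2^(1−C(5,2)) = 40365/256 ≈ 157.67578.


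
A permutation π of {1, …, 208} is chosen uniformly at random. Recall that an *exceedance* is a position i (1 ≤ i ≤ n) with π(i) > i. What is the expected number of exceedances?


Write X = Σ_{i=1}^{208} X_i, where X_i = 1_{π(i) > i}.
For each fixed i, π(i) is uniform over {1, …, 208} (marginal of a uniform permutation), so P[π(i) > i] = (n − i)/n. Summing: Σ_{i=1}^{208} (n − i)/n = (0 + 1 + … + 207)/208 = 208(208 − 1)/(2·208) = (208 − 1)/2.
Hence E[X] = Σ_{i=1}^{208} (208 − i)/208 = 207/2 ≈ 103.50000.

E[X] = 207/2 = 103.50000.


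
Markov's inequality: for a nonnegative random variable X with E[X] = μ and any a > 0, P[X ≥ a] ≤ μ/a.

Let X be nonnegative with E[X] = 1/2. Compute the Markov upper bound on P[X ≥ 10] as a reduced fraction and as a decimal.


μ = E[X] = 1/2, a = 10.
Markov: P[X ≥ 10] ≤ μ/a = (1/2)/10 = 1/20.
Numerically: ≈ 0.050.
(Since a = 10 > μ = 0.500, the bound 1/20 is < 1 and informative.)

P[X ≥ 10] ≤ 1/20 ≈ 0.050.


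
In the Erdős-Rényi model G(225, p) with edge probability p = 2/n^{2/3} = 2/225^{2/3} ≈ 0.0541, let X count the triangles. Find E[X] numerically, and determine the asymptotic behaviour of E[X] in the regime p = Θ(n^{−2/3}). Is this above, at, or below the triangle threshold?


Number of potential triangles: C(225, 3) = 1873200.
Each occurs with probability p³ ≈ (0.0541)³ ≈ 1.58025e-04.
By linearity: E[X] = C(225, 3)·p³ ≈ 1873200 · 1.58025e-04 ≈ 296.012.
Since α = 2/3 < 1, p = c/n^{2/3} ≫ 1/n is above the triangle threshold p ~ 1/n. Asymptotically E[X] ~ (c³/6)·n^{3(1−α)} = (2³/6)·n^{1} → ∞; triangles are abundant w.h.p.

E[X] ≈ 296.012; in regime p = Θ(1/n^{2/3}) E[X] diverges (above the triangle threshold p ~ 1/n).


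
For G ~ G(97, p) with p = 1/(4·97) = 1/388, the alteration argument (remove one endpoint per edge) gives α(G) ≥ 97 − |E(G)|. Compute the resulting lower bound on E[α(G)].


E[|E(G)|] = C(97, 2)·p = 4656 · (1/388) = 12.
E[α(G)] ≥ n − E[|E(G)|] = 97 − 12 = 85.
Numerically: ≈ 85.000.
(This is only a lower bound; the true E[α(G)] may be larger.)

E[α(G)] ≥ 85 ≈ 85.000.


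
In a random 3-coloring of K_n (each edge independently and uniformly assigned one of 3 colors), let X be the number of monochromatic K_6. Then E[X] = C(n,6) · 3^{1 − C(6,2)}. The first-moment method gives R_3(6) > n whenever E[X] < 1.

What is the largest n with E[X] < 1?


We need C(n, 6) · 3^{1 − 15} < 1, i.e. C(n, 6) < 3^{15 − 1} = 4782969.
Check values of n near the boundary:
  n = 40: C(40, 6) = 3838380; 3838380 < 4782969? YES
  n = 41: C(41, 6) = 4496388; 4496388 < 4782969? YES
  n = 42: C(42, 6) = 5245786; 5245786 < 4782969? NO
  n = 43: C(43, 6) = 6096454; 6096454 < 4782969? NO
  n = 44: C(44, 6) = 7059052; 7059052 < 4782969? NO
The largest n with C(n, 6) < 4782969 is n = 41 (where E[X] = 1498796/1594323 ≈ 0.940083). Hence R_3(6) > 41, i.e. R_3(6) ≥ 42.

Largest n = 41; hence R_3(6) > 41.


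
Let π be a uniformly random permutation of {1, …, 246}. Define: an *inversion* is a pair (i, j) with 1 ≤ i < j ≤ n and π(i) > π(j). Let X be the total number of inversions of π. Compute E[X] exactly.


Write X = Σ X_I over the C(246, 2) = 30135 pairs i < j, with X_I the indicator of one inversion.
There are 30135 indicators.
For each fixed pair i < j, the values π(i) and π(j) are two distinct elements of {1, …, 246} in uniformly random order; by symmetry P[π(i) > π(j)] = 1/2.
By linearity: E[X] = 30135 · (1/2) = C(246, 2) · (1/2) = 30135/2 = 30135/2 ≈ 15067.500.

E[X] = 30135/2 = 15067.500.


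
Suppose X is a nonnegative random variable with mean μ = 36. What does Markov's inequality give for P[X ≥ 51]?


μ = E[X] = 36, a = 51.
Markov: P[X ≥ 51] ≤ μ/a = (36)/51 = 12/17.
Numerically: ≈ 0.705882.
(Since a = 51 > μ = 36.000000, the bound 12/17 is < 1 and informative.)

P[X ≥ 51] ≤ 12/17 ≈ 0.705882.


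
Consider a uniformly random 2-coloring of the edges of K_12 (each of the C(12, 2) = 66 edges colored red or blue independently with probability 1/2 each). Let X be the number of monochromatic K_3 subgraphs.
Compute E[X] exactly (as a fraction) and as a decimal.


Let X = Σ_S X_S over the C(12, 3) = 220 subsets S of size 3, where X_S = 1 if the K_3 on S is monochromatic.
For a fixed S, the K_3 on S has C(3, 2) = 3 edges. P[all 3 edges red] = (1/2)^3, and likewise for blue, so P[monochromatic] = 2·(1/2)^3 = 2^{1 − 3} = 1/4.
Summing: E[X] = C(12, 3) · 2^{1 − 3} = 220 · 1/4 = 55.
Numerically: E[X] ≈ 55.000000.

E[X] = C(12,3)·2^(1−C(3,2)) = 55 ≈ 55.000000.


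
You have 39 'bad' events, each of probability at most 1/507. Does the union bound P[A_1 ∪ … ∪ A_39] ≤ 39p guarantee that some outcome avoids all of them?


Union bound: P[∪_{i=1}^{39} A_i] ≤ Σ_i P[A_i] ≤ 39·p = 39·(1/507) = 1/13.
Numerically: 1/13 ≈ 0.07692.
Is 1/13 < 1? YES.
Since P[∪ A_i] ≤ 1/13 < 1, the complement has P[∩ A_i^c] ≥ 1 − 1/13 = 12/13 > 0, so some outcome avoids every A_i.

39·p = 1/13 ≈ 0.07692; existence CERTIFIED by the union bound.


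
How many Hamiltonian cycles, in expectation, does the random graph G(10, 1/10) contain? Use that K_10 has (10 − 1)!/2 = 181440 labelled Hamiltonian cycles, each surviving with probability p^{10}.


K_10 has (10 − 1)!/2 = 181440 labelled Hamiltonian cycles.
For each such Hamiltonian cycle H, let X_H = 1 if all 10 edges of H are present in G. Then P[X_H = 1] = p^{10} = (1/10)^{10} = 1/10000000000.
By linearity of expectation: E[X] = Σ_H E[X_H] = 181440 · p^{10} = 181440 · 1/10000000000 = 567/31250000.
Numerically: E[X] ≈ 1.81e-05.

E[X] = 181440 · (1/10)^{10} = 567/31250000 ≈ 1.81e-05.


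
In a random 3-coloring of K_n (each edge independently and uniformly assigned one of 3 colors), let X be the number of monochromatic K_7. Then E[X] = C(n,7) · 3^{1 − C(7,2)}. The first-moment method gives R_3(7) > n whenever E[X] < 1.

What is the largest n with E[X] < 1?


We need C(n, 7) · 3^{1 − 21} < 1, i.e. C(n, 7) < 3^{21 − 1} = 3486784401.
Check values of n near the boundary:
  n = 76: C(76, 7) = 2186189400; 2186189400 < 3486784401? YES
  n = 77: C(77, 7) = 2404808340; 2404808340 < 3486784401? YES
  n = 78: C(78, 7) = 2641902120; 2641902120 < 3486784401? YES
  n = 79: C(79, 7) = 2898753715; 2898753715 < 3486784401? YES
  n = 80: C(80, 7) = 3176716400; 3176716400 < 3486784401? YES
  n = 81: C(81, 7) = 3477216600; 3477216600 < 3486784401? YES
  n = 82: C(82, 7) = 3801756816; 3801756816 < 3486784401? NO
The largest n with C(n, 7) < 3486784401 is n = 81 (where E[X] = 42928600/43046721 ≈ 0.99726). Hence R_3(7) > 81, i.e. R_3(7) ≥ 82.

Largest n = 81; hence R_3(7) > 81.


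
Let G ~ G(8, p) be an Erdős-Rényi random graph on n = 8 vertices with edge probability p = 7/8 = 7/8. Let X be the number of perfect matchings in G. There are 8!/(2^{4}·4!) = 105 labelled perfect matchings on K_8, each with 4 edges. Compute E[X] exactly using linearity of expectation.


K_8 has 8!/(2^{4}·4!) = 105 labelled perfect matchings.
For each such perfect matching H, let X_H = 1 if all 4 edges of H are present in G. Then P[X_H = 1] = p^{4} = (7/8)^{4} = 2401/4096.
Summing the indicators: E[X] = Σ_H E[X_H] = 105 · p^{4} = 105 · 2401/4096 = 252105/4096.
Numerically: E[X] ≈ 61.5.

E[X] = 105 · (7/8)^{4} = 252105/4096 ≈ 61.5.


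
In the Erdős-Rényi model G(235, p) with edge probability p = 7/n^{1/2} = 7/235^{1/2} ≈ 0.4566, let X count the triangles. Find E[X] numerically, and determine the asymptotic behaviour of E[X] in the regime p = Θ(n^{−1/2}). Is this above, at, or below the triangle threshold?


Number of potential triangles: C(235, 3) = 2135445.
Each occurs with probability p³ ≈ (0.4566)³ ≈ 9.521214e-02.
By linearity: E[X] = C(235, 3)·p³ ≈ 2135445 · 9.521214e-02 ≈ 203320.2884.
Since α = 1/2 < 1, p = c/n^{1/2} ≫ 1/n is above the triangle threshold p ~ 1/n. Asymptotically E[X] ~ (c³/6)·n^{3(1−α)} = (7³/6)·n^{1.5} → ∞; triangles are abundant w.h.p.

E[X] ≈ 203320.2884; in regime p = Θ(1/n^{1/2}) E[X] diverges (above the triangle threshold p ~ 1/n).


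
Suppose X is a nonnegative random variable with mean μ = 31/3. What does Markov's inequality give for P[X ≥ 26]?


μ = E[X] = 31/3, a = 26.
Markov: P[X ≥ 26] ≤ μ/a = (31/3)/26 = 31/78.
Numerically: ≈ 0.397.
(Since a = 26 > μ = 10.333, the bound 31/78 is < 1 and informative.)

P[X ≥ 26] ≤ 31/78 ≈ 0.397.


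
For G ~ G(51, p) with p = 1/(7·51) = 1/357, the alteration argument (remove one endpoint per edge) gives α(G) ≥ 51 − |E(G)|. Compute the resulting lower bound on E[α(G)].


E[|E(G)|] = C(51, 2)·p = 1275 · (1/357) = 25/7.
E[α(G)] ≥ n − E[|E(G)|] = 51 − 25/7 = 332/7.
Numerically: ≈ 47.4286.
(This is only a lower bound; the true E[α(G)] may be larger.)

E[α(G)] ≥ 332/7 ≈ 47.4286.


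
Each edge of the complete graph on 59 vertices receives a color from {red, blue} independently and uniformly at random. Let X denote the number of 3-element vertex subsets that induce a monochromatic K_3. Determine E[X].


Let X = Σ_S X_S over the C(59, 3) = 32509 subsets S of size 3, where X_S = 1 if the K_3 on S is monochromatic.
For a fixed S, the K_3 on S has C(3, 2) = 3 edges. P[all 3 edges red] = (1/2)^3, and likewise for blue, so P[monochromatic] = 2·(1/2)^3 = 2^{1 − 3} = 1/4.
By linearity: E[X] = C(59, 3) · 2^{1 − 3} = 32509 · 1/4 = 32509/4.
Numerically: E[X] ≈ 8127.2500.

E[X] = C(59,3)·2^(1−C(3,2)) = 32509/4 ≈ 8127.2500.


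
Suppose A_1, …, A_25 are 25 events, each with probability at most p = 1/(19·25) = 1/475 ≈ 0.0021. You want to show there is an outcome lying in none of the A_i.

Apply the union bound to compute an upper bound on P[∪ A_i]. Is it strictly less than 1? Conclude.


Union bound: P[∪_{i=1}^{25} A_i] ≤ Σ_i P[A_i] ≤ 25·p = 25·(1/475) = 1/19.
Numerically: 1/19 ≈ 0.0526.
Is 1/19 < 1? YES.
Since P[∪ A_i] ≤ 1/19 < 1, the complement has P[∩ A_i^c] ≥ 1 − 1/19 = 18/19 > 0, so some outcome avoids every A_i.

25·p = 1/19 ≈ 0.0526; existence CERTIFIED by the union bound.


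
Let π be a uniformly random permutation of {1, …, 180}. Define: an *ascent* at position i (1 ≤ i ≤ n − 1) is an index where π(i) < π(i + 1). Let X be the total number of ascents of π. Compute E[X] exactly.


Write X = Σ X_I over i = 1, …, 179, with X_I the indicator of one ascent.
There are 179 indicators.
For each fixed i, the pair (π(i), π(i+1)) is a uniformly random ordered pair of distinct values from {1, …, 180}; by symmetry P[π(i) < π(i+1)] = 1/2.
By linearity: E[X] = 179 · (1/2) = (180 − 1) · (1/2) = 179/2 ≈ 89.50000.

E[X] = 179/2 = 89.50000.


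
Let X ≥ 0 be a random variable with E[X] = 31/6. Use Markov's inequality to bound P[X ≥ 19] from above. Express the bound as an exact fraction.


μ = E[X] = 31/6, a = 19.
Markov: P[X ≥ 19] ≤ μ/a = (31/6)/19 = 31/114.
Numerically: ≈ 0.27193.
(Since a = 19 > μ = 5.16667, the bound 31/114 is < 1 and informative.)

P[X ≥ 19] ≤ 31/114 ≈ 0.27193.


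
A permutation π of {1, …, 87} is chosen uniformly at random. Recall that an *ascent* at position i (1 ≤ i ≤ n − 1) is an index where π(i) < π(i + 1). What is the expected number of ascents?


Write X = Σ X_I over i = 1, …, 86, with X_I the indicator of one ascent.
There are 86 indicators.
For each fixed i, the pair (π(i), π(i+1)) is a uniformly random ordered pair of distinct values from {1, …, 87}; by symmetry P[π(i) < π(i+1)] = 1/2.
By linearity: E[X] = 86 · (1/2) = (87 − 1) · (1/2) = 43 ≈ 43.0000.

E[X] = 43 = 43.0000.


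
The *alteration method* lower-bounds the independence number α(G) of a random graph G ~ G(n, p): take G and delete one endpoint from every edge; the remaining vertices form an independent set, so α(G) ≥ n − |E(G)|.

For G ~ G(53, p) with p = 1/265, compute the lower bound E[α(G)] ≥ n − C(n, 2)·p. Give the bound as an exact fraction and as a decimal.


E[|E(G)|] = C(53, 2)·p = 1378 · (1/265) = 26/5.
E[α(G)] ≥ n − E[|E(G)|] = 53 − 26/5 = 239/5.
Numerically: ≈ 47.800000.
(This is only a lower bound; the true E[α(G)] may be larger.)

E[α(G)] ≥ 239/5 ≈ 47.800000.


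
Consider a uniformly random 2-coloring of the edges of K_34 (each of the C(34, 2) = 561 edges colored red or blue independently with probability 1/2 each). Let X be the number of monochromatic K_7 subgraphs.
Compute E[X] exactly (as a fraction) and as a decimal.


Let X = Σ_S X_S over the C(34, 7) = 5379616 subsets S of size 7, where X_S = 1 if the K_7 on S is monochromatic.
For a fixed S, the K_7 on S has C(7, 2) = 21 edges. P[all 21 edges red] = (1/2)^21, and likewise for blue, so P[monochromatic] = 2·(1/2)^21 = 2^{1 − 21} = 1/1048576.
By linearity: E[X] = C(34, 7) · 2^{1 − 21} = 5379616 · 1/1048576 = 168113/32768.
Numerically: E[X] ≈ 5.130.

E[X] = C(34,7)·2^(1−C(7,2)) = 168113/32768 ≈ 5.130.


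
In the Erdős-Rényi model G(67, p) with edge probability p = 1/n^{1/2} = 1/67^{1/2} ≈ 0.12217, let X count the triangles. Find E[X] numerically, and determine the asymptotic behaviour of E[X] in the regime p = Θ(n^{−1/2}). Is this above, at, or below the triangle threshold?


Number of potential triangles: C(67, 3) = 47905.
Each occurs with probability p³ ≈ (0.12217)³ ≈ 1.8234245e-03.
By linearity: E[X] = C(67, 3)·p³ ≈ 47905 · 1.8234245e-03 ≈ 87.35115.
Since α = 1/2 < 1, p = c/n^{1/2} ≫ 1/n is above the triangle threshold p ~ 1/n. Asymptotically E[X] ~ (c³/6)·n^{3(1−α)} = (1³/6)·n^{1.5} → ∞; triangles are abundant w.h.p.

E[X] ≈ 87.35115; in regime p = Θ(1/n^{1/2}) E[X] diverges (above the triangle threshold p ~ 1/n).


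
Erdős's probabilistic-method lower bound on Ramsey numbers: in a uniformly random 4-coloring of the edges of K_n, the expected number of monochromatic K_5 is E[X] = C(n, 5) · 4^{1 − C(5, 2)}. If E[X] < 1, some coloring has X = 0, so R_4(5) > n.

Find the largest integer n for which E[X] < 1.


We need C(n, 5) · 4^{1 − 10} < 1, i.e. C(n, 5) < 4^{10 − 1} = 262144.
Check values of n near the boundary:
  n = 32: C(32, 5) = 201376; 201376 < 262144? YES
  n = 33: C(33, 5) = 237336; 237336 < 262144? YES
  n = 34: C(34, 5) = 278256; 278256 < 262144? NO
The largest n with C(n, 5) < 262144 is n = 33 (where E[X] = 29667/32768 ≈ 0.9053650). Hence R_4(5) > 33, i.e. R_4(5) ≥ 34.

Largest n = 33; hence R_4(5) > 33.


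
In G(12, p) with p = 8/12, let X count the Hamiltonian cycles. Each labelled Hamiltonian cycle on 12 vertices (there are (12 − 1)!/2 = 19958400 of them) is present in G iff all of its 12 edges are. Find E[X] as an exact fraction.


K_12 has (12 − 1)!/2 = 19958400 labelled Hamiltonian cycles.
For each such Hamiltonian cycle H, let X_H = 1 if all 12 edges of H are present in G. Then P[X_H = 1] = p^{12} = (2/3)^{12} = 4096/531441.
Summing the indicators: E[X] = Σ_H E[X_H] = 19958400 · p^{12} = 19958400 · 4096/531441 = 1009254400/6561.
Numerically: E[X] ≈ 1.54e+05.

E[X] = 19958400 · (2/3)^{12} = 1009254400/6561 ≈ 1.54e+05.


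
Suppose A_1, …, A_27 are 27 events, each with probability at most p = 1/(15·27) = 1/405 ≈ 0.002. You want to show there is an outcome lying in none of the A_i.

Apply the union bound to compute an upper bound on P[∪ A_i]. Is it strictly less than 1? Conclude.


Union bound: P[∪_{i=1}^{27} A_i] ≤ Σ_i P[A_i] ≤ 27·p = 27·(1/405) = 1/15.
Numerically: 1/15 ≈ 0.067.
Is 1/15 < 1? YES.
Since P[∪ A_i] ≤ 1/15 < 1, the complement has P[∩ A_i^c] ≥ 1 − 1/15 = 14/15 > 0, so some outcome avoids every A_i.

27·p = 1/15 ≈ 0.067; existence CERTIFIED by the union bound.


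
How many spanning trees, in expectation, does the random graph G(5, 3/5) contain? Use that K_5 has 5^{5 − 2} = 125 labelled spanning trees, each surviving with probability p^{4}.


K_5 has 5^{5 − 2} = 125 labelled spanning trees.
For each such spanning tree H, let X_H = 1 if all 4 edges of H are present in G. Then P[X_H = 1] = p^{4} = (3/5)^{4} = 81/625.
Summing the indicators: E[X] = Σ_H E[X_H] = 125 · p^{4} = 125 · 81/625 = 81/5.
Numerically: E[X] ≈ 16.2.

E[X] = 125 · (3/5)^{4} = 81/5 ≈ 16.2.


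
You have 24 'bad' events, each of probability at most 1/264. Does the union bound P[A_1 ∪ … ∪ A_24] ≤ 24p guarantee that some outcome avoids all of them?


Union bound: P[∪_{i=1}^{24} A_i] ≤ Σ_i P[A_i] ≤ 24·p = 24·(1/264) = 1/11.
Numerically: 1/11 ≈ 0.0909091.
Is 1/11 < 1? YES.
Since P[∪ A_i] ≤ 1/11 < 1, the complement has P[∩ A_i^c] ≥ 1 − 1/11 = 10/11 > 0, so some outcome avoids every A_i.

24·p = 1/11 ≈ 0.0909091; existence CERTIFIED by the union bound.


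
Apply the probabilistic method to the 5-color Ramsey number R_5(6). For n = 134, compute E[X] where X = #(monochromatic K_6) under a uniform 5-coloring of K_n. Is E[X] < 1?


E[X] = C(134, 6) · 5^{1 − 15} = 7177979809 · 5^{−14} = 7177979809/6103515625.
As a reduced fraction: E[X] = 7177979809/6103515625 ≈ 1.176040.
Is E[X] < 1? NO.
Since E[X] ≥ 1, the first-moment bound is inconclusive at n = 134; it does NOT by itself certify R_5(6) > 134.

E[X] = 7177979809/6103515625 ≈ 1.176040; E[X] ≥ 1; first-moment method inconclusive here.


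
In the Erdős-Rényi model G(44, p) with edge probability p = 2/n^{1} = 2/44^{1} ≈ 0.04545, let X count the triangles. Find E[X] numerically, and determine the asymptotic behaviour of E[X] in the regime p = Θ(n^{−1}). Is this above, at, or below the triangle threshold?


Number of potential triangles: C(44, 3) = 13244.
Each occurs with probability p³ ≈ (0.04545)³ ≈ 9.391435e-05.
By linearity: E[X] = C(44, 3)·p³ ≈ 13244 · 9.391435e-05 ≈ 1.2438.
Here α = 1, so p = 2/n is exactly at the triangle threshold p ~ 1/n. Asymptotically E[X] → c³/6 = 2³/6 = 4/3 ≈ 1.3333, a bounded constant. In this regime the triangle count is asymptotically Poisson(c³/6).

E[X] ≈ 1.2438; in regime p = Θ(1/n^{1}) E[X] stays bounded (at the triangle threshold p ~ 1/n).


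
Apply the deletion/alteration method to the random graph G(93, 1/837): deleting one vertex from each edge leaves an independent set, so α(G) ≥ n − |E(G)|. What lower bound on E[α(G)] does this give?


E[|E(G)|] = C(93, 2)·p = 4278 · (1/837) = 46/9.
E[α(G)] ≥ n − E[|E(G)|] = 93 − 46/9 = 791/9.
Numerically: ≈ 87.888889.
(This is only a lower bound; the true E[α(G)] may be larger.)

E[α(G)] ≥ 791/9 ≈ 87.888889.


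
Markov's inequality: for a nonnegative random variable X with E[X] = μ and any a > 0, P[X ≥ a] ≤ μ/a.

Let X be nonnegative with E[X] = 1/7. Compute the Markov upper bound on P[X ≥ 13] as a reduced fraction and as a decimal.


μ = E[X] = 1/7, a = 13.
Markov: P[X ≥ 13] ≤ μ/a = (1/7)/13 = 1/91.
Numerically: ≈ 0.010989.
(Since a = 13 > μ = 0.142857, the bound 1/91 is < 1 and informative.)

P[X ≥ 13] ≤ 1/91 ≈ 0.010989.


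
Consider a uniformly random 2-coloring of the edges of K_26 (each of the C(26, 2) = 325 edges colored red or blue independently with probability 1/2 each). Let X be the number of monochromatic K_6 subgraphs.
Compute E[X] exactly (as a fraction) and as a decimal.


Let X = Σ_S X_S over the C(26, 6) = 230230 subsets S of size 6, where X_S = 1 if the K_6 on S is monochromatic.
For a fixed S, the K_6 on S has C(6, 2) = 15 edges. P[all 15 edges red] = (1/2)^15, and likewise for blue, so P[monochromatic] = 2·(1/2)^15 = 2^{1 − 15} = 1/16384.
By linearity: E[X] = C(26, 6) · 2^{1 − 15} = 230230 · 1/16384 = 115115/8192.
Numerically: E[X] ≈ 14.0521.

E[X] = C(26,6)·2^(1−C(6,2)) = 115115/8192 ≈ 14.0521.


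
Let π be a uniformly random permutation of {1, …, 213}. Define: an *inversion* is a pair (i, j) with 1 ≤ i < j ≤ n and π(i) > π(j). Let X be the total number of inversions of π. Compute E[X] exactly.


Write X = Σ X_I over the C(213, 2) = 22578 pairs i < j, with X_I the indicator of one inversion.
There are 22578 indicators.
For each fixed pair i < j, the values π(i) and π(j) are two distinct elements of {1, …, 213} in uniformly random order; by symmetry P[π(i) > π(j)] = 1/2.
By linearity: E[X] = 22578 · (1/2) = C(213, 2) · (1/2) = 22578/2 = 11289 ≈ 11289.0000.

E[X] = 11289 = 11289.0000.
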